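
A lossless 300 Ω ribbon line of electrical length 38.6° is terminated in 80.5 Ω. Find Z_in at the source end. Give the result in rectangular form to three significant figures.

Z_in ≈ 126 + j212 Ω

tan(βl) = tan(38.6°) = 0.798
Z_in = Z_0·(Z_L + jZ_0·tanβl)/(Z_0 + jZ_L·tanβl)
     = 300·(80.5 + j239)/(300 + j64.3)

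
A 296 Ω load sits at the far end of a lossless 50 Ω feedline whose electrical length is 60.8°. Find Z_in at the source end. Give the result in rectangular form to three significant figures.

tan(βl) = tan(60.8°) = 1.79
Z_in = Z_0·(Z_L + jZ_0·tanβl)/(Z_0 + jZ_L·tanβl)
     = 50·(296 + j89.5)/(50 + j530)

Z_in ≈ 11 − j26.9 Ω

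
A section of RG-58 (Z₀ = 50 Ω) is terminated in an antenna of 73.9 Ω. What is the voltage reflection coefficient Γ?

Γ = 0.193

Γ = (Z_L − Z_0)/(Z_L + Z_0) = (73.9 − 50)/(73.9 + 50) = 23.9/123.9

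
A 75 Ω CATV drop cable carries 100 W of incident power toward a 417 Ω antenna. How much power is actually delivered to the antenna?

Γ = (417 − 75)/(417 + 75) = 0.695
|Γ|² = 0.483
P_refl = |Γ|²·P_inc = 48.3 W, P_del = (1 − |Γ|²)·P_inc = 51.7 W

P_delivered ≈ 51.7 W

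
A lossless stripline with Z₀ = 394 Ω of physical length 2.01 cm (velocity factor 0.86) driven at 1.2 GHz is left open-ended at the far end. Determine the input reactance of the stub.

X_in ≈ -592 Ω (capacitive)

λ = v/f = 0.86·c / 1.2 GHz = 0.215 m
βl = 2π·l/λ = 2π × 0.0935 = 33.7°
tan(βl) = 0.666
For an open-ended stub, Z_in = −jZ_0·cot(βl) = −jZ_0/tan(βl)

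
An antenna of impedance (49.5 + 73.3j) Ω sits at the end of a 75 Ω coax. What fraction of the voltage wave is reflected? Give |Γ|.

|Γ| ≈ 0.537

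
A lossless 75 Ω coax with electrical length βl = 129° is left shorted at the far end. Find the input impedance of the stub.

tan(βl) = -1.23
For a shorted stub, Z_in = jZ_0·tan(βl)

Z_in ≈ −j92.6 Ω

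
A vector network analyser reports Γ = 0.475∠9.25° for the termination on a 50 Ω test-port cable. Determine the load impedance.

Z_L ≈ 134 + j26.5 Ω

Z_L = Z_0·(1 + Γ)/(1 − Γ) = 50·(1.47 + j0.0764)/(0.531 − j0.0764)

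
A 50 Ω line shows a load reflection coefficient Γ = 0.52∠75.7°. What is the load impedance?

Z_L = Z_0·(1 + Γ)/(1 − Γ) = 50·(1.13 + j0.504)/(0.872 − j0.504)

Z_L ≈ 36 + j49.7 Ω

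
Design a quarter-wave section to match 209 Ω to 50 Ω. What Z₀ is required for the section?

Z_qwt ≈ 102 Ω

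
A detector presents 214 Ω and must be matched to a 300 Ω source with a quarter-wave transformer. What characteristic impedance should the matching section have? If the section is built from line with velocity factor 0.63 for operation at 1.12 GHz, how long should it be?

Z_qwt ≈ 253 Ω; length ≈ 4.22 cm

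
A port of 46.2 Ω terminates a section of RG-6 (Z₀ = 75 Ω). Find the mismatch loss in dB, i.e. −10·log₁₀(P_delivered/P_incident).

mismatch loss ≈ 0.252 dB

Γ = (46.2 − 75)/(46.2 + 75) = -0.238
|Γ|² = 0.0565, so P_del/P_inc = 1 − |Γ|² = 0.944
ML = −10·log₁₀(1 − |Γ|²)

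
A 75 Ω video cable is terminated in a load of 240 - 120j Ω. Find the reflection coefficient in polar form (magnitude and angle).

Γ ≈ 0.605 ∠ -15.2°

Γ = (Z_L − Z_0)/(Z_L + Z_0) = (165 − j120)/(315 − j120)
|Γ| = 204/337 = 0.605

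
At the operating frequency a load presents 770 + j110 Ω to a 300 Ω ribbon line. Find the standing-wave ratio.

VSWR ≈ 2.63

Γ = (Z_L − Z_0)/(Z_L + Z_0) = (470 + j110)/(1070 + j110)
|Γ| = 483/1080 = 0.449
VSWR = (1 + |Γ|)/(1 − |Γ|) = 1.45/0.551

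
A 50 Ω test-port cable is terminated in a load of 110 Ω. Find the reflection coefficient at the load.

Γ = 0.375

Γ = (Z_L − Z_0)/(Z_L + Z_0) = (110 − 50)/(110 + 50) = 60/160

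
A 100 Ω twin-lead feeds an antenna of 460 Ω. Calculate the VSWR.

VSWR ≈ 4.6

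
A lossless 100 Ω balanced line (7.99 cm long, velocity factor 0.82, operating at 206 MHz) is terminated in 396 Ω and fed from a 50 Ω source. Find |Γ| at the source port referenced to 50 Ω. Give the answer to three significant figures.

|Γ| ≈ 0.749

λ = v/f = 0.82·c / 206 MHz = 1.19 m
βl = 2π·l/λ = 2π × 0.0669 = 24.1°
tan(βl) = 0.447
Z_in = Z_0·(Z_L + jZ_0·tanβl)/(Z_0 + jZ_L·tanβl) = 115 − j159 Ω
Γ_s = (Z_in − Z_s)/(Z_in + Z_s) = (64.9 − j159)/(165 − j159), |Γ_s| = 0.749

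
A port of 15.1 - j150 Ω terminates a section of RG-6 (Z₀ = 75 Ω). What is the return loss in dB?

RL ≈ 0.695 dB

Γ = (-59.9 − j150)/(90.1 − j150), |Γ| = 0.923
RL = −20·log₁₀|Γ| = −20·log₁₀(0.923)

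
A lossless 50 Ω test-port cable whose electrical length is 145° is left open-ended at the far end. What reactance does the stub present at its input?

X_in ≈ 71.4 Ω (inductive)

tan(βl) = -0.7
For an open-ended stub, Z_in = −jZ_0·cot(βl) = −jZ_0/tan(βl)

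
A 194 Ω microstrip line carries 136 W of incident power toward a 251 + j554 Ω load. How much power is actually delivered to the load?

P_delivered ≈ 52.5 W

|Γ| = |(57 + j554)/(445 + j554)| = 0.784
|Γ|² = 0.614
P_refl = |Γ|²·P_inc = 83.5 W, P_del = (1 − |Γ|²)·P_inc = 52.5 W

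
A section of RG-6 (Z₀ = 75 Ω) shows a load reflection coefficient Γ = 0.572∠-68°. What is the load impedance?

Z_L = Z_0·(1 + Γ)/(1 − Γ) = 75·(1.21 − j0.53)/(0.786 + j0.53)

Z_L ≈ 56.2 − j88.5 Ω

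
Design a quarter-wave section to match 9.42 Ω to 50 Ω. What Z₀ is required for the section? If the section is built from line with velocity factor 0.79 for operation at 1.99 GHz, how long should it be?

Z_qwt = √(Z_0·R_L) = √(50 × 9.42) = √471
λ = 0.79·c/f = 0.119 m, so l = λ/4 = 0.0298 m

Z_qwt ≈ 21.7 Ω; length ≈ 2.98 cm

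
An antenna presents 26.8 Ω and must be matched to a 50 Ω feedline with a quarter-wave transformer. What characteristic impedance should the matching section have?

Z_qwt = √(Z_0·R_L) = √(50 × 26.8) = √1340

Z_qwt ≈ 36.6 Ω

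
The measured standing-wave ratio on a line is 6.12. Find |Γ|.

|Γ| ≈ 0.719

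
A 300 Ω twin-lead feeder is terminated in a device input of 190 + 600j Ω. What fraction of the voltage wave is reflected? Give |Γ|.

|Γ| ≈ 0.787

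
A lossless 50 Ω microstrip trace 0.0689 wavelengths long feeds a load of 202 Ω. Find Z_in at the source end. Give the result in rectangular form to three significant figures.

βl = 2π × 0.0689 = 24.8°
tan(βl) = tan(24.8°) = 0.462
Z_in = Z_0·(Z_L + jZ_0·tanβl)/(Z_0 + jZ_L·tanβl)
     = 50·(202 + j23.1)/(50 + j93.4)

Z_in ≈ 54.6 − j78.9 Ω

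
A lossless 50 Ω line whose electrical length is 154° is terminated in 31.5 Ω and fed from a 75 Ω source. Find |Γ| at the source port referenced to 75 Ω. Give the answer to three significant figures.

tan(βl) = -0.488
Z_in = Z_0·(Z_L + jZ_0·tanβl)/(Z_0 + jZ_L·tanβl) = 35.6 − j13.4 Ω
Γ_s = (Z_in − Z_s)/(Z_in + Z_s) = (-39.4 − j13.4)/(111 − j13.4), |Γ_s| = 0.373

|Γ| ≈ 0.373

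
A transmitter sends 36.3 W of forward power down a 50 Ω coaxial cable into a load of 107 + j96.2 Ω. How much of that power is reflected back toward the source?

|Γ| = |(57 + j96.2)/(157 + j96.2)| = 0.607
|Γ|² = 0.369
P_refl = |Γ|²·P_inc = 13.4 W, P_del = (1 − |Γ|²)·P_inc = 22.9 W

P_reflected ≈ 13.4 W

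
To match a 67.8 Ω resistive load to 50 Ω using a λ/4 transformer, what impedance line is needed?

Z_qwt ≈ 58.2 Ω

Z_qwt = √(Z_0·R_L) = √(50 × 67.8) = √3390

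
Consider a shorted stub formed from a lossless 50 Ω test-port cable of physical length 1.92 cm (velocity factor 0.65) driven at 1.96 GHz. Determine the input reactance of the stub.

λ = v/f = 0.65·c / 1.96 GHz = 0.0995 m
βl = 2π·l/λ = 2π × 0.193 = 69.5°
tan(βl) = 2.67
For a shorted stub, Z_in = jZ_0·tan(βl)

X_in ≈ 134 Ω (inductive)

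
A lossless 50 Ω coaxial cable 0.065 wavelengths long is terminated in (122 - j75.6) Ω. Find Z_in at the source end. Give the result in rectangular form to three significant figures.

Z_in ≈ 37.6 − j56.6 Ω

βl = 2π × 0.065 = 23.4°
tan(βl) = tan(23.4°) = 0.433
Z_in = Z_0·(Z_L + jZ_0·tanβl)/(Z_0 + jZ_L·tanβl)
     = 50·(122 − j54)/(82.7 + j52.8)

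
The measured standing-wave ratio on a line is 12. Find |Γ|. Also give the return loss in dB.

|Γ| ≈ 0.846; return loss ≈ 1.45 dB

|Γ| = (S − 1)/(S + 1) = (12 − 1)/(12 + 1) = 11/13
RL = −20·log₁₀|Γ| = −20·log₁₀(0.846)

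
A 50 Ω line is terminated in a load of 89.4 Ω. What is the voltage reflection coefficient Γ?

Γ = (Z_L − Z_0)/(Z_L + Z_0) = (89.4 − 50)/(89.4 + 50) = 39.4/139.4

Γ = 0.283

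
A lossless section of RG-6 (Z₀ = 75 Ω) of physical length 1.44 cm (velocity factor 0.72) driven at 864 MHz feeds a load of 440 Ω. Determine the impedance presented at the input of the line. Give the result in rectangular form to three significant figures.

Z_in ≈ 84.8 − j160 Ω

λ = v/f = 0.72·c / 864 MHz = 0.25 m
βl = 2π·l/λ = 2π × 0.0576 = 20.7°
tan(βl) = tan(20.7°) = 0.379
Z_in = Z_0·(Z_L + jZ_0·tanβl)/(Z_0 + jZ_L·tanβl)
     = 75·(440 + j28.4)/(75 + j167)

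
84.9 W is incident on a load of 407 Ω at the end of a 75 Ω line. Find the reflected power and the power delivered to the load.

Γ = (407 − 75)/(407 + 75) = 0.689
|Γ|² = 0.474
P_refl = |Γ|²·P_inc = 40.3 W, P_del = (1 − |Γ|²)·P_inc = 44.6 W

P_reflected ≈ 40.3 W; P_delivered ≈ 44.6 W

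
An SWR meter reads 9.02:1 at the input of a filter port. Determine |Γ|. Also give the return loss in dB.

|Γ| ≈ 0.8; return loss ≈ 1.93 dB

|Γ| = (S − 1)/(S + 1) = (9.02 − 1)/(9.02 + 1) = 8.02/10
RL = −20·log₁₀|Γ| = −20·log₁₀(0.8)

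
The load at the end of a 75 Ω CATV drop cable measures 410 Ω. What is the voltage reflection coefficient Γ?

Γ = (Z_L − Z_0)/(Z_L + Z_0) = (410 − 75)/(410 + 75) = 335/485

Γ = 0.691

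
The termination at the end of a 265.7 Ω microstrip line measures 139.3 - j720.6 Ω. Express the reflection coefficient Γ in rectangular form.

Γ ≈ 0.685 − j0.56

Γ = (Z_L − Z_0)/(Z_L + Z_0) = (-126.4 − j720.6)/(405 − j720.6)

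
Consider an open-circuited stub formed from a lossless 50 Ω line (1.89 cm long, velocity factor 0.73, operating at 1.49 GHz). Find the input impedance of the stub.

Z_in ≈ −j47.8 Ω

λ = v/f = 0.73·c / 1.49 GHz = 0.147 m
βl = 2π·l/λ = 2π × 0.129 = 46.3°
tan(βl) = 1.05
For an open-circuited stub, Z_in = −jZ_0·cot(βl) = −jZ_0/tan(βl)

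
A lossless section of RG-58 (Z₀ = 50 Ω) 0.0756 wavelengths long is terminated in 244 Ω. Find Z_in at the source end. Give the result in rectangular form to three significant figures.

βl = 2π × 0.0756 = 27.2°
tan(βl) = tan(27.2°) = 0.514
Z_in = Z_0·(Z_L + jZ_0·tanβl)/(Z_0 + jZ_L·tanβl)
     = 50·(244 + j25.7)/(50 + j125)

Z_in ≈ 42.3 − j80.4 Ω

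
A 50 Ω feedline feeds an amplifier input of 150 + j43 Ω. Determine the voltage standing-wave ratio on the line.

VSWR ≈ 3.27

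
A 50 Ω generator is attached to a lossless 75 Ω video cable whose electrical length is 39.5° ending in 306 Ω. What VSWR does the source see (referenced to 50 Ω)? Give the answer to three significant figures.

VSWR ≈ 4.78

tan(βl) = 0.824
Z_in = Z_0·(Z_L + jZ_0·tanβl)/(Z_0 + jZ_L·tanβl) = 41.7 − j78.6 Ω
Γ_s = (Z_in − Z_s)/(Z_in + Z_s) = (-8.26 − j78.6)/(91.7 − j78.6), |Γ_s| = 0.654
VSWR = (1 + |Γ_s|)/(1 − |Γ_s|)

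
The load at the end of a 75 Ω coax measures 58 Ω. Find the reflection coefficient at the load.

Γ = -0.128

Γ = (Z_L − Z_0)/(Z_L + Z_0) = (58 − 75)/(58 + 75) = -17/133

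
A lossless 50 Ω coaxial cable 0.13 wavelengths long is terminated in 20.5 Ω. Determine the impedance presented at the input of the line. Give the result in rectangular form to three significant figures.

Z_in ≈ 36.7 + j37.2 Ω

βl = 2π × 0.13 = 46.8°
tan(βl) = tan(46.8°) = 1.06
Z_in = Z_0·(Z_L + jZ_0·tanβl)/(Z_0 + jZ_L·tanβl)
     = 50·(20.5 + j53.2)/(50 + j21.8)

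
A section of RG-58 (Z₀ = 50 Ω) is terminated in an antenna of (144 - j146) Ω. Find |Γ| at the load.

|Γ| ≈ 0.715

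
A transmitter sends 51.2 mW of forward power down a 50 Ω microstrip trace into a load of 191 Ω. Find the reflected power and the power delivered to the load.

P_reflected ≈ 17.5 mW; P_delivered ≈ 33.7 mW

Γ = (191 − 50)/(191 + 50) = 0.585
|Γ|² = 0.342
P_refl = |Γ|²·P_inc = 17.5 mW, P_del = (1 − |Γ|²)·P_inc = 33.7 mW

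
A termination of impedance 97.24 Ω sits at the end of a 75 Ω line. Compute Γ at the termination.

Γ = 0.129

Γ = (Z_L − Z_0)/(Z_L + Z_0) = (97.24 − 75)/(97.24 + 75) = 22.24/172.2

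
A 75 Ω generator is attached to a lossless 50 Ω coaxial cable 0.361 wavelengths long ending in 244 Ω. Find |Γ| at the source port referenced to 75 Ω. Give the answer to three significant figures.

βl = 2π × 0.361 = 130°
tan(βl) = -1.19
Z_in = Z_0·(Z_L + jZ_0·tanβl)/(Z_0 + jZ_L·tanβl) = 16.9 + j39 Ω
Γ_s = (Z_in − Z_s)/(Z_in + Z_s) = (-58.1 + j39)/(91.9 + j39), |Γ_s| = 0.7

|Γ| ≈ 0.7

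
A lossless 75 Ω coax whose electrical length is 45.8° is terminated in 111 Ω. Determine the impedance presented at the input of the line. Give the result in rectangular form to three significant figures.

tan(βl) = tan(45.8°) = 1.03
Z_in = Z_0·(Z_L + jZ_0·tanβl)/(Z_0 + jZ_L·tanβl)
     = 75·(111 + j77.1)/(75 + j114)

Z_in ≈ 68.9 − j27.7 Ω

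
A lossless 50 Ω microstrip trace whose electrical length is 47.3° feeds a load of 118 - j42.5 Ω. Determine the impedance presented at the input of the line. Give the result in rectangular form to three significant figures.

tan(βl) = tan(47.3°) = 1.08
Z_in = Z_0·(Z_L + jZ_0·tanβl)/(Z_0 + jZ_L·tanβl)
     = 50·(118 + j11.7)/(96.1 + j128)

Z_in ≈ 25.1 − j27.3 Ω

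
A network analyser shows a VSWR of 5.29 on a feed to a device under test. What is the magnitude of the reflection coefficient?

|Γ| = (S − 1)/(S + 1) = (5.29 − 1)/(5.29 + 1) = 4.29/6.29

|Γ| ≈ 0.682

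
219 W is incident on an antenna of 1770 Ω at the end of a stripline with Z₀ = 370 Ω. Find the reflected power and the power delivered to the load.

Γ = (1770 − 370)/(1770 + 370) = 0.654
|Γ|² = 0.428
P_refl = |Γ|²·P_inc = 93.7 W, P_del = (1 − |Γ|²)·P_inc = 125 W

P_reflected ≈ 93.7 W; P_delivered ≈ 125 W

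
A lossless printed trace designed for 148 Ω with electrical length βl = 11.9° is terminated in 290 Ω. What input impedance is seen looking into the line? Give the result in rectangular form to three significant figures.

Z_in ≈ 259 − j75.7 Ω

tan(βl) = tan(11.9°) = 0.211
Z_in = Z_0·(Z_L + jZ_0·tanβl)/(Z_0 + jZ_L·tanβl)
     = 148·(290 + j31.2)/(148 + j61.1)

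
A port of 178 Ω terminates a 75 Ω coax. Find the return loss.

Γ = (178 − 75)/(178 + 75) = 0.407
RL = −20·log₁₀|Γ| = −20·log₁₀(0.407)

RL ≈ 7.81 dB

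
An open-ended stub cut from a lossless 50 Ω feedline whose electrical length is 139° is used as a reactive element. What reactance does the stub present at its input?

X_in ≈ 57.5 Ω (inductive)

tan(βl) = -0.869
For an open-ended stub, Z_in = −jZ_0·cot(βl) = −jZ_0/tan(βl)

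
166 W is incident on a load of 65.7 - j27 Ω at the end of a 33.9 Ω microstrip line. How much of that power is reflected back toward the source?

|Γ| = |(31.8 − j27)/(99.6 − j27)| = 0.404
|Γ|² = 0.163
P_refl = |Γ|²·P_inc = 27.1 W, P_del = (1 − |Γ|²)·P_inc = 139 W

P_reflected ≈ 27.1 W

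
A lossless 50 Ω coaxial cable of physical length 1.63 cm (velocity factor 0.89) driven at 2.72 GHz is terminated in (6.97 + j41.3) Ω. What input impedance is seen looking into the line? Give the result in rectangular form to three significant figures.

Z_in ≈ 119 − j236 Ω

λ = v/f = 0.89·c / 2.72 GHz = 0.0982 m
βl = 2π·l/λ = 2π × 0.166 = 59.8°
tan(βl) = tan(59.8°) = 1.72
Z_in = Z_0·(Z_L + jZ_0·tanβl)/(Z_0 + jZ_L·tanβl)
     = 50·(6.97 + j127)/(-20.9 + j12)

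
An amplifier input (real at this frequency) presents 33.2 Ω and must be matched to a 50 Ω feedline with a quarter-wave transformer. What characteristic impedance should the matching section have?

Z_qwt = √(Z_0·R_L) = √(50 × 33.2) = √1660

Z_qwt ≈ 40.7 Ω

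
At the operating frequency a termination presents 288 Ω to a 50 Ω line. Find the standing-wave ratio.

For a purely resistive load, VSWR = R_L/Z_0 or Z_0/R_L (whichever > 1) = 288/50

VSWR ≈ 5.76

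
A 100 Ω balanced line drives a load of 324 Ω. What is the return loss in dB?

RL ≈ 5.54 dB

Γ = (324 − 100)/(324 + 100) = 0.528
RL = −20·log₁₀|Γ| = −20·log₁₀(0.528)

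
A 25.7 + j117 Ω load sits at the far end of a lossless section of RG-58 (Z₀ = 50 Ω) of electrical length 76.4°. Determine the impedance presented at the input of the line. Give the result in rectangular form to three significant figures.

Z_in ≈ 5.83 − j35.9 Ω

tan(βl) = tan(76.4°) = 4.13
Z_in = Z_0·(Z_L + jZ_0·tanβl)/(Z_0 + jZ_L·tanβl)
     = 50·(25.7 + j324)/(-434 + j106)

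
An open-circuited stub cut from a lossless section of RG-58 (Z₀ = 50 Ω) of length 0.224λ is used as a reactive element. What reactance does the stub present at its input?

X_in ≈ -8.24 Ω (capacitive)

βl = 2π × 0.224 = 80.6°
tan(βl) = 6.07
For an open-circuited stub, Z_in = −jZ_0·cot(βl) = −jZ_0/tan(βl)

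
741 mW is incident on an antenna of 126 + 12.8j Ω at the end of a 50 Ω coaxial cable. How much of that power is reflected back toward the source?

P_reflected ≈ 141 mW

|Γ| = |(76 + j12.8)/(176 + j12.8)| = 0.437
|Γ|² = 0.191
P_refl = |Γ|²·P_inc = 141 mW, P_del = (1 − |Γ|²)·P_inc = 600 mW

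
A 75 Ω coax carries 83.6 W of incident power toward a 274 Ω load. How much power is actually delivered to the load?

Γ = (274 − 75)/(274 + 75) = 0.57
|Γ|² = 0.325
P_refl = |Γ|²·P_inc = 27.2 W, P_del = (1 − |Γ|²)·P_inc = 56.4 W

P_delivered ≈ 56.4 W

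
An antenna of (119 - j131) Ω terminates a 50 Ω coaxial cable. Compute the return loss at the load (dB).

Γ = (69 − j131)/(169 − j131), |Γ| = 0.692
RL = −20·log₁₀|Γ| = −20·log₁₀(0.692)

RL ≈ 3.19 dB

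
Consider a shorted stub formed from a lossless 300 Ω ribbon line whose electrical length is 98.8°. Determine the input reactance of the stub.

tan(βl) = -6.46
For a shorted stub, Z_in = jZ_0·tan(βl)

X_in ≈ -1940 Ω (capacitive)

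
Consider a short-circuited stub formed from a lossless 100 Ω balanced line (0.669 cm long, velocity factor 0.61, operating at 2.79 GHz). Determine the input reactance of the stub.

X_in ≈ 74.6 Ω (inductive)

λ = v/f = 0.61·c / 2.79 GHz = 0.0656 m
βl = 2π·l/λ = 2π × 0.102 = 36.7°
tan(βl) = 0.746
For a short-circuited stub, Z_in = jZ_0·tan(βl)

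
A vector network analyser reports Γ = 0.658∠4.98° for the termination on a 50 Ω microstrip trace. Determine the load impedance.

Z_L = Z_0·(1 + Γ)/(1 − Γ) = 50·(1.66 + j0.0571)/(0.344 − j0.0571)

Z_L ≈ 233 + j46.8 Ω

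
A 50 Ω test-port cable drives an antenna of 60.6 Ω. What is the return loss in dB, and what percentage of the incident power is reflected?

RL ≈ 20.4 dB; 0.919% of incident power reflected

Γ = (60.6 − 50)/(60.6 + 50) = 0.0958
RL = −20·log₁₀(0.0958) = 20.4 dB
P_refl/P_inc = |Γ|² = 0.00919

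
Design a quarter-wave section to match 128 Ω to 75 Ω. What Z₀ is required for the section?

Z_qwt ≈ 98 Ω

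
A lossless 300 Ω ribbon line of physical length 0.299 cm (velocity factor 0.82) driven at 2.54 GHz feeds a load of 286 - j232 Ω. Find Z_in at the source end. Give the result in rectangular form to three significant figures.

Z_in ≈ 218 − j186 Ω

λ = v/f = 0.82·c / 2.54 GHz = 0.0969 m
βl = 2π·l/λ = 2π × 0.0309 = 11.1°
tan(βl) = tan(11.1°) = 0.196
Z_in = Z_0·(Z_L + jZ_0·tanβl)/(Z_0 + jZ_L·tanβl)
     = 300·(286 − j173)/(346 + j56.2)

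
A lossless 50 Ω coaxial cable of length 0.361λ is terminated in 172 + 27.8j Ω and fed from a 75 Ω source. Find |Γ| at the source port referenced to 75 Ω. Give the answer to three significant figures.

βl = 2π × 0.361 = 130°
tan(βl) = -1.19
Z_in = Z_0·(Z_L + jZ_0·tanβl)/(Z_0 + jZ_L·tanβl) = 21.3 + j33.3 Ω
Γ_s = (Z_in − Z_s)/(Z_in + Z_s) = (-53.7 + j33.3)/(96.3 + j33.3), |Γ_s| = 0.621

|Γ| ≈ 0.621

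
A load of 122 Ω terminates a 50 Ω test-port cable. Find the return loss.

RL ≈ 7.56 dB

Γ = (122 − 50)/(122 + 50) = 0.419
RL = −20·log₁₀|Γ| = −20·log₁₀(0.419)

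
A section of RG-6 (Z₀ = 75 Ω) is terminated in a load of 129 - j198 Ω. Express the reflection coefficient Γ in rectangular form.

Γ ≈ 0.621 − j0.367

Γ = (Z_L − Z_0)/(Z_L + Z_0) = (54 − j198)/(204 − j198)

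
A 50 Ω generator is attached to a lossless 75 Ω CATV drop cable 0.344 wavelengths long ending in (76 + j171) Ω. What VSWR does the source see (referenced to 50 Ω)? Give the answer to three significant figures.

βl = 2π × 0.344 = 124°
tan(βl) = -1.49
Z_in = Z_0·(Z_L + jZ_0·tanβl)/(Z_0 + jZ_L·tanβl) = 11.3 + j17.3 Ω
Γ_s = (Z_in − Z_s)/(Z_in + Z_s) = (-38.7 + j17.3)/(61.3 + j17.3), |Γ_s| = 0.665
VSWR = (1 + |Γ_s|)/(1 − |Γ_s|)

VSWR ≈ 4.97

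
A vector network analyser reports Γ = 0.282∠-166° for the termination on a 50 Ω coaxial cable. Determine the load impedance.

Z_L = Z_0·(1 + Γ)/(1 − Γ) = 50·(0.726 − j0.0682)/(1.27 + j0.0682)

Z_L ≈ 28.3 − j4.19 Ω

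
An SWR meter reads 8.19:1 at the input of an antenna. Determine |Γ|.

|Γ| = (S − 1)/(S + 1) = (8.19 − 1)/(8.19 + 1) = 7.19/9.19

|Γ| ≈ 0.782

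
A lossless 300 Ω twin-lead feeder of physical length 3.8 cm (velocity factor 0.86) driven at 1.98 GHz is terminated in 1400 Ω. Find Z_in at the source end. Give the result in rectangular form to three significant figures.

λ = v/f = 0.86·c / 1.98 GHz = 0.13 m
βl = 2π·l/λ = 2π × 0.292 = 105°
tan(βl) = tan(105°) = -3.74
Z_in = Z_0·(Z_L + jZ_0·tanβl)/(Z_0 + jZ_L·tanβl)
     = 300·(1400 − j1120)/(300 − j5230)

Z_in ≈ 68.7 + j76.4 Ω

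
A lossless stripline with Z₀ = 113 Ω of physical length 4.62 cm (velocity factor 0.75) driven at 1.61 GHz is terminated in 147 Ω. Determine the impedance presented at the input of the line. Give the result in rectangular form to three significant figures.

Z_in ≈ 96.1 + j21.7 Ω

λ = v/f = 0.75·c / 1.61 GHz = 0.14 m
βl = 2π·l/λ = 2π × 0.331 = 119°
tan(βl) = tan(119°) = -1.8
Z_in = Z_0·(Z_L + jZ_0·tanβl)/(Z_0 + jZ_L·tanβl)
     = 113·(147 − j204)/(113 − j265)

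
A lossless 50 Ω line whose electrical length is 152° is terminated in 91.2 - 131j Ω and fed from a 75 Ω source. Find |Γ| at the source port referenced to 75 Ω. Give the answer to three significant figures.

tan(βl) = -0.532
Z_in = Z_0·(Z_L + jZ_0·tanβl)/(Z_0 + jZ_L·tanβl) = 107 + j137 Ω
Γ_s = (Z_in − Z_s)/(Z_in + Z_s) = (31.8 + j137)/(182 + j137), |Γ_s| = 0.619

|Γ| ≈ 0.619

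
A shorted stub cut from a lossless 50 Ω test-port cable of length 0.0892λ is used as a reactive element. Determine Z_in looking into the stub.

Z_in ≈ +j31.4 Ω

βl = 2π × 0.0892 = 32.1°
tan(βl) = 0.628
For a shorted stub, Z_in = jZ_0·tan(βl)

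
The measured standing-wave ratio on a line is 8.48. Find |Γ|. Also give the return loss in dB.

|Γ| = (S − 1)/(S + 1) = (8.48 − 1)/(8.48 + 1) = 7.48/9.48
RL = −20·log₁₀|Γ| = −20·log₁₀(0.789)

|Γ| ≈ 0.789; return loss ≈ 2.06 dB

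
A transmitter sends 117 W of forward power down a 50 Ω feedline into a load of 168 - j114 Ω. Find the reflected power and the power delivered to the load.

P_reflected ≈ 52 W; P_delivered ≈ 65 W

|Γ| = |(118 − j114)/(218 − j114)| = 0.667
|Γ|² = 0.445
P_refl = |Γ|²·P_inc = 52 W, P_del = (1 − |Γ|²)·P_inc = 65 W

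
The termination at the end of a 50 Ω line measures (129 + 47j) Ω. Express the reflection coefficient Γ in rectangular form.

Γ = (Z_L − Z_0)/(Z_L + Z_0) = (79 + j47)/(179 + j47)

Γ ≈ 0.477 + j0.137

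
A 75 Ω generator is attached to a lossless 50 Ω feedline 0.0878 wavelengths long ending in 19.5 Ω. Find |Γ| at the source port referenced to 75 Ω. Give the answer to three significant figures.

|Γ| ≈ 0.536

βl = 2π × 0.0878 = 31.6°
tan(βl) = 0.615
Z_in = Z_0·(Z_L + jZ_0·tanβl)/(Z_0 + jZ_L·tanβl) = 25.4 + j24.7 Ω
Γ_s = (Z_in − Z_s)/(Z_in + Z_s) = (-49.6 + j24.7)/(100 + j24.7), |Γ_s| = 0.536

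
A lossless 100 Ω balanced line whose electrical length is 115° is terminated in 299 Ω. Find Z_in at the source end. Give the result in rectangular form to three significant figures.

Z_in ≈ 39.8 + j40.4 Ω

tan(βl) = tan(115°) = -2.14
Z_in = Z_0·(Z_L + jZ_0·tanβl)/(Z_0 + jZ_L·tanβl)
     = 100·(299 − j214)/(100 − j641)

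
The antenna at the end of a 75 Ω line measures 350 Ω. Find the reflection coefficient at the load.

Γ = 0.647

Γ = (Z_L − Z_0)/(Z_L + Z_0) = (350 − 75)/(350 + 75) = 275/425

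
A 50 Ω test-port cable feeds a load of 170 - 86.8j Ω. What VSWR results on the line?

VSWR ≈ 4.35

Γ = (Z_L − Z_0)/(Z_L + Z_0) = (120 − j86.8)/(220 − j86.8)
|Γ| = 148/237 = 0.626
VSWR = (1 + |Γ|)/(1 − |Γ|) = 1.63/0.374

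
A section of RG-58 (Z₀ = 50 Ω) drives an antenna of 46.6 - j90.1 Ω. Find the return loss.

Γ = (-3.4 − j90.1)/(96.6 − j90.1), |Γ| = 0.683
RL = −20·log₁₀|Γ| = −20·log₁₀(0.683)

RL ≈ 3.32 dB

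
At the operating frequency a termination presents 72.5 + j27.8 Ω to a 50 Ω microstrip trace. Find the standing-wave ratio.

VSWR ≈ 1.8

Γ = (Z_L − Z_0)/(Z_L + Z_0) = (22.5 + j27.8)/(122.5 + j27.8)
|Γ| = 35.8/126 = 0.285
VSWR = (1 + |Γ|)/(1 − |Γ|) = 1.28/0.715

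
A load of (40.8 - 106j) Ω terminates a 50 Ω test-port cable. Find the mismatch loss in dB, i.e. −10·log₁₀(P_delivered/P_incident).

mismatch loss ≈ 3.78 dB

Γ = (-9.2 − j106)/(90.8 − j106), |Γ| = 0.762
|Γ|² = 0.581, so P_del/P_inc = 1 − |Γ|² = 0.419
ML = −10·log₁₀(1 − |Γ|²)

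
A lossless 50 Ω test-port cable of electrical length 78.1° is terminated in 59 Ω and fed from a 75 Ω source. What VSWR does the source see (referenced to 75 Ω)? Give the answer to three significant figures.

VSWR ≈ 1.75

tan(βl) = 4.75
Z_in = Z_0·(Z_L + jZ_0·tanβl)/(Z_0 + jZ_L·tanβl) = 42.9 − j2.88 Ω
Γ_s = (Z_in − Z_s)/(Z_in + Z_s) = (-32.1 − j2.88)/(118 − j2.88), |Γ_s| = 0.273
VSWR = (1 + |Γ_s|)/(1 − |Γ_s|)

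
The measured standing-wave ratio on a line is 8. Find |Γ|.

|Γ| ≈ 0.778

|Γ| = (S − 1)/(S + 1) = (8 − 1)/(8 + 1) = 7/9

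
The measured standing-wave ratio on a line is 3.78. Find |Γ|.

|Γ| = (S − 1)/(S + 1) = (3.78 − 1)/(3.78 + 1) = 2.78/4.78

|Γ| ≈ 0.582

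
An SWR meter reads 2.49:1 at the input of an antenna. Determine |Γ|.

|Γ| = (S − 1)/(S + 1) = (2.49 − 1)/(2.49 + 1) = 1.49/3.49

|Γ| ≈ 0.427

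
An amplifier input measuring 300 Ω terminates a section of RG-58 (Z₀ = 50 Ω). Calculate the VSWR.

For a purely resistive load, VSWR = R_L/Z_0 or Z_0/R_L (whichever > 1) = 300/50

VSWR ≈ 6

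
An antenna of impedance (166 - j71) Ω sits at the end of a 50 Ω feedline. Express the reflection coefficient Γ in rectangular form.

Γ ≈ 0.582 − j0.137

Γ = (Z_L − Z_0)/(Z_L + Z_0) = (116 − j71)/(216 − j71)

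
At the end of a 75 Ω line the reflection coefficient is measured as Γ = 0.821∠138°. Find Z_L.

Z_L = Z_0·(1 + Γ)/(1 − Γ) = 75·(0.39 + j0.549)/(1.61 − j0.549)

Z_L ≈ 8.45 + j28.5 Ω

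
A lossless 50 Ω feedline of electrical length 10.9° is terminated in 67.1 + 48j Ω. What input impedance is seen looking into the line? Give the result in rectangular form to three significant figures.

tan(βl) = tan(10.9°) = 0.193
Z_in = Z_0·(Z_L + jZ_0·tanβl)/(Z_0 + jZ_L·tanβl)
     = 50·(67.1 + j57.6)/(40.8 + j12.9)

Z_in ≈ 95.2 + j40.5 Ω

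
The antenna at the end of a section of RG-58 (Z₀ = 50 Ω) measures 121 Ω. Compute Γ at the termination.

Γ = 0.415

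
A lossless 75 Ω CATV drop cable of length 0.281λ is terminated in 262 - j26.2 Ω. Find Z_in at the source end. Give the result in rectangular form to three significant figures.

Z_in ≈ 22.3 + j15.8 Ω

βl = 2π × 0.281 = 101°
tan(βl) = tan(101°) = -5.07
Z_in = Z_0·(Z_L + jZ_0·tanβl)/(Z_0 + jZ_L·tanβl)
     = 75·(262 − j406)/(-57.8 − j1330)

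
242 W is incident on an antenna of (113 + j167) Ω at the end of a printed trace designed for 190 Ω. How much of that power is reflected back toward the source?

|Γ| = |(-77 + j167)/(303 + j167)| = 0.532
|Γ|² = 0.283
P_refl = |Γ|²·P_inc = 68.4 W, P_del = (1 − |Γ|²)·P_inc = 174 W

P_reflected ≈ 68.4 W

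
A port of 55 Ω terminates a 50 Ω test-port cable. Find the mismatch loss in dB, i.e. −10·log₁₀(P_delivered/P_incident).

mismatch loss ≈ 0.00986 dB

Γ = (55 − 50)/(55 + 50) = 0.0476
|Γ|² = 0.00227, so P_del/P_inc = 1 − |Γ|² = 0.998
ML = −10·log₁₀(1 − |Γ|²)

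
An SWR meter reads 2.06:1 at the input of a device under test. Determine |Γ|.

|Γ| = (S − 1)/(S + 1) = (2.06 − 1)/(2.06 + 1) = 1.06/3.06

|Γ| ≈ 0.346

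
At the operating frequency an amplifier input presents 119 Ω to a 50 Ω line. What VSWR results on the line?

VSWR ≈ 2.38

Γ = (119 − 50)/(119 + 50) = 0.408
VSWR = (1 + 0.408)/(1 − 0.408)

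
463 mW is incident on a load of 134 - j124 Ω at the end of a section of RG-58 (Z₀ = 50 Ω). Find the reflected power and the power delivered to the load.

|Γ| = |(84 − j124)/(184 − j124)| = 0.675
|Γ|² = 0.456
P_refl = |Γ|²·P_inc = 211 mW, P_del = (1 − |Γ|²)·P_inc = 252 mW

P_reflected ≈ 211 mW; P_delivered ≈ 252 mW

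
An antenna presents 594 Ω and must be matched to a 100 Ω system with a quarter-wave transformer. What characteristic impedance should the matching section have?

Z_qwt = √(Z_0·R_L) = √(100 × 594) = √59400

Z_qwt ≈ 244 Ω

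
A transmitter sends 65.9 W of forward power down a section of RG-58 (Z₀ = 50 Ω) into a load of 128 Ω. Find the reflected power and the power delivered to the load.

Γ = (128 − 50)/(128 + 50) = 0.438
|Γ|² = 0.192
P_refl = |Γ|²·P_inc = 12.7 W, P_del = (1 − |Γ|²)·P_inc = 53.2 W

P_reflected ≈ 12.7 W; P_delivered ≈ 53.2 W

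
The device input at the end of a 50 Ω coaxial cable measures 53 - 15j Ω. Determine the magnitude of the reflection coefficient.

|Γ| ≈ 0.147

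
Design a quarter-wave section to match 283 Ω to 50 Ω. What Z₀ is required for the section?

Z_qwt ≈ 119 Ω

Z_qwt = √(Z_0·R_L) = √(50 × 283) = √14150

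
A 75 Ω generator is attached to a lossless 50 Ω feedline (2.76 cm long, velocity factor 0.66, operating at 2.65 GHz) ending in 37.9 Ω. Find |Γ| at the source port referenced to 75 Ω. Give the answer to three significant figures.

λ = v/f = 0.66·c / 2.65 GHz = 0.0747 m
βl = 2π·l/λ = 2π × 0.369 = 133°
tan(βl) = -1.07
Z_in = Z_0·(Z_L + jZ_0·tanβl)/(Z_0 + jZ_L·tanβl) = 49.1 − j13.7 Ω
Γ_s = (Z_in − Z_s)/(Z_in + Z_s) = (-25.9 − j13.7)/(124 − j13.7), |Γ_s| = 0.235

|Γ| ≈ 0.235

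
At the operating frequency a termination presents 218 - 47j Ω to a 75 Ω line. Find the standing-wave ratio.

VSWR ≈ 3.06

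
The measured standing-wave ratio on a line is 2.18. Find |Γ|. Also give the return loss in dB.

|Γ| ≈ 0.371; return loss ≈ 8.61 dB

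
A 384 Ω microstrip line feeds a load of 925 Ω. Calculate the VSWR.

VSWR ≈ 2.41

For a purely resistive load, VSWR = R_L/Z_0 or Z_0/R_L (whichever > 1) = 925/384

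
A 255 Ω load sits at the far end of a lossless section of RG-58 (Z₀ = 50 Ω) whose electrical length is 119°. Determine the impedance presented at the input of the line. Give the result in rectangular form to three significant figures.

Z_in ≈ 12.7 + j26.3 Ω

tan(βl) = tan(119°) = -1.8
Z_in = Z_0·(Z_L + jZ_0·tanβl)/(Z_0 + jZ_L·tanβl)
     = 50·(255 − j90.2)/(50 − j460)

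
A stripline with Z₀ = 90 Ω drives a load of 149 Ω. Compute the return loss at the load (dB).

Γ = (149 − 90)/(149 + 90) = 0.247
RL = −20·log₁₀|Γ| = −20·log₁₀(0.247)

RL ≈ 12.2 dB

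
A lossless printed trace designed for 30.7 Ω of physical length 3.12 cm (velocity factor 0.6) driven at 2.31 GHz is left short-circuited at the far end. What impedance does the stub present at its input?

Z_in ≈ −j22.2 Ω

λ = v/f = 0.6·c / 2.31 GHz = 0.0779 m
βl = 2π·l/λ = 2π × 0.4 = 144°
tan(βl) = -0.723
For a short-circuited stub, Z_in = jZ_0·tan(βl)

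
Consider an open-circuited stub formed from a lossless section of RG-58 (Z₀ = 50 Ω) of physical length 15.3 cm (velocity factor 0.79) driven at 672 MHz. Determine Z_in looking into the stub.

λ = v/f = 0.79·c / 672 MHz = 0.353 m
βl = 2π·l/λ = 2π × 0.434 = 156°
tan(βl) = -0.442
For an open-circuited stub, Z_in = −jZ_0·cot(βl) = −jZ_0/tan(βl)

Z_in ≈ +j113 Ω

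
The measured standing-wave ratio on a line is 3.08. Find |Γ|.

|Γ| ≈ 0.51

|Γ| = (S − 1)/(S + 1) = (3.08 − 1)/(3.08 + 1) = 2.08/4.08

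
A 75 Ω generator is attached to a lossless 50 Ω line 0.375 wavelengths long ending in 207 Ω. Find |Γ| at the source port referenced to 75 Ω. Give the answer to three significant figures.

|Γ| ≈ 0.638

βl = 2π × 0.375 = 135°
tan(βl) = -1
Z_in = Z_0·(Z_L + jZ_0·tanβl)/(Z_0 + jZ_L·tanβl) = 22.8 + j44.5 Ω
Γ_s = (Z_in − Z_s)/(Z_in + Z_s) = (-52.2 + j44.5)/(97.8 + j44.5), |Γ_s| = 0.638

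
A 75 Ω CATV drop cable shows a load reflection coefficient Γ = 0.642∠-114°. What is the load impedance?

Z_L ≈ 22.8 − j45.5 Ω

Z_L = Z_0·(1 + Γ)/(1 − Γ) = 75·(0.739 − j0.586)/(1.26 + j0.586)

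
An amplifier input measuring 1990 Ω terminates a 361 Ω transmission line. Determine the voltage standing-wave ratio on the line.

Γ = (1990 − 361)/(1990 + 361) = 0.693
VSWR = (1 + 0.693)/(1 − 0.693)

VSWR ≈ 5.51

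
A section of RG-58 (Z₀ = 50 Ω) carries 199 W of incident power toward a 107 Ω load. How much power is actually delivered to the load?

P_delivered ≈ 173 W

Γ = (107 − 50)/(107 + 50) = 0.363
|Γ|² = 0.132
P_refl = |Γ|²·P_inc = 26.2 W, P_del = (1 − |Γ|²)·P_inc = 173 W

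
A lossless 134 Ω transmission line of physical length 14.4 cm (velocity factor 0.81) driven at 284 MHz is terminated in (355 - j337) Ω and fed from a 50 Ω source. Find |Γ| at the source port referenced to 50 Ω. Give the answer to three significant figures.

|Γ| ≈ 0.536

λ = v/f = 0.81·c / 284 MHz = 0.856 m
βl = 2π·l/λ = 2π × 0.168 = 60.6°
tan(βl) = 1.77
Z_in = Z_0·(Z_L + jZ_0·tanβl)/(Z_0 + jZ_L·tanβl) = 28.4 − j42.6 Ω
Γ_s = (Z_in − Z_s)/(Z_in + Z_s) = (-21.6 − j42.6)/(78.4 − j42.6), |Γ_s| = 0.536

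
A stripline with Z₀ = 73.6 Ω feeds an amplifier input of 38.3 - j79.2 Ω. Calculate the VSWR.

Γ = (Z_L − Z_0)/(Z_L + Z_0) = (-35.3 − j79.2)/(111.9 − j79.2)
|Γ| = 86.7/137 = 0.632
VSWR = (1 + |Γ|)/(1 − |Γ|) = 1.63/0.368

VSWR ≈ 4.44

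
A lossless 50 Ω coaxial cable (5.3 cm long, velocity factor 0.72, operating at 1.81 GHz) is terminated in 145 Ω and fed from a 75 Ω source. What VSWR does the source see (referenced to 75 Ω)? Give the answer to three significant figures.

λ = v/f = 0.72·c / 1.81 GHz = 0.119 m
βl = 2π·l/λ = 2π × 0.444 = 160°
tan(βl) = -0.366
Z_in = Z_0·(Z_L + jZ_0·tanβl)/(Z_0 + jZ_L·tanβl) = 77.3 + j63.8 Ω
Γ_s = (Z_in − Z_s)/(Z_in + Z_s) = (2.27 + j63.8)/(152 + j63.8), |Γ_s| = 0.386
VSWR = (1 + |Γ_s|)/(1 − |Γ_s|)

VSWR ≈ 2.26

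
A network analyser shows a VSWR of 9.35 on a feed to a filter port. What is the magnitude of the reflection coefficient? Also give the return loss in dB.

|Γ| = (S − 1)/(S + 1) = (9.35 − 1)/(9.35 + 1) = 8.35/10.3
RL = −20·log₁₀|Γ| = −20·log₁₀(0.807)

|Γ| ≈ 0.807; return loss ≈ 1.87 dB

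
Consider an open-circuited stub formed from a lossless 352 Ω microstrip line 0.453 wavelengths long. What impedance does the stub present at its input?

βl = 2π × 0.453 = 163°
tan(βl) = -0.304
For an open-circuited stub, Z_in = −jZ_0·cot(βl) = −jZ_0/tan(βl)

Z_in ≈ +j1160 Ω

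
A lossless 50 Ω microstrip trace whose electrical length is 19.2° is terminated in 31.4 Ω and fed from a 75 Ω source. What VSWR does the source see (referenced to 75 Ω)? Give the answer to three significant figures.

tan(βl) = 0.348
Z_in = Z_0·(Z_L + jZ_0·tanβl)/(Z_0 + jZ_L·tanβl) = 33.6 + j10.1 Ω
Γ_s = (Z_in − Z_s)/(Z_in + Z_s) = (-41.4 + j10.1)/(109 + j10.1), |Γ_s| = 0.391
VSWR = (1 + |Γ_s|)/(1 − |Γ_s|)

VSWR ≈ 2.28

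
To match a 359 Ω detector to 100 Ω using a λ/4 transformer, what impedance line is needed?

Z_qwt ≈ 189 Ω

Z_qwt = √(Z_0·R_L) = √(100 × 359) = √35900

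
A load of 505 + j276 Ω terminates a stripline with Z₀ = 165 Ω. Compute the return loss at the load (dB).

RL ≈ 4.37 dB

Γ = (340 + j276)/(670 + j276), |Γ| = 0.604
RL = −20·log₁₀|Γ| = −20·log₁₀(0.604)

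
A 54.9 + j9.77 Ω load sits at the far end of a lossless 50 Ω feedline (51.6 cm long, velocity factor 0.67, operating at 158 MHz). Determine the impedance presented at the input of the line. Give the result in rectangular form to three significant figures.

λ = v/f = 0.67·c / 158 MHz = 1.27 m
βl = 2π·l/λ = 2π × 0.406 = 146°
tan(βl) = tan(146°) = -0.674
Z_in = Z_0·(Z_L + jZ_0·tanβl)/(Z_0 + jZ_L·tanβl)
     = 50·(54.9 − j23.9)/(56.6 − j37)

Z_in ≈ 43.7 + j7.41 Ω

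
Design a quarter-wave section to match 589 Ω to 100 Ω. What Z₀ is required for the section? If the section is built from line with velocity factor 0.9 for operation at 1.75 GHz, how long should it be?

Z_qwt = √(Z_0·R_L) = √(100 × 589) = √58900
λ = 0.9·c/f = 0.154 m, so l = λ/4 = 0.0386 m

Z_qwt ≈ 243 Ω; length ≈ 3.86 cm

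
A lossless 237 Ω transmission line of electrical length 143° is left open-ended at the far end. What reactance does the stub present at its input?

tan(βl) = -0.754
For an open-ended stub, Z_in = −jZ_0·cot(βl) = −jZ_0/tan(βl)

X_in ≈ 315 Ω (inductive)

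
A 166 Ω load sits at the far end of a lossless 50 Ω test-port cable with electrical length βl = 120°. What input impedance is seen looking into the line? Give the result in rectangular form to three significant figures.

Z_in ≈ 19.5 + j25.5 Ω

tan(βl) = tan(120°) = -1.73
Z_in = Z_0·(Z_L + jZ_0·tanβl)/(Z_0 + jZ_L·tanβl)
     = 50·(166 − j86.6)/(50 − j288)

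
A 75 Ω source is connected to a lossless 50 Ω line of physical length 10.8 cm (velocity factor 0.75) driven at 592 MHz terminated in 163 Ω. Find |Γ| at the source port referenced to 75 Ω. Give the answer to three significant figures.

|Γ| ≈ 0.654

λ = v/f = 0.75·c / 592 MHz = 0.38 m
βl = 2π·l/λ = 2π × 0.284 = 102°
tan(βl) = -4.59
Z_in = Z_0·(Z_L + jZ_0·tanβl)/(Z_0 + jZ_L·tanβl) = 16 + j9.83 Ω
Γ_s = (Z_in − Z_s)/(Z_in + Z_s) = (-59 + j9.83)/(91 + j9.83), |Γ_s| = 0.654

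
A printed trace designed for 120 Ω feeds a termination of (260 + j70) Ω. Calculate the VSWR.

VSWR ≈ 2.36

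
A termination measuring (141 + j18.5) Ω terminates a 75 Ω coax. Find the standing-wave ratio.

Γ = (Z_L − Z_0)/(Z_L + Z_0) = (66 + j18.5)/(216 + j18.5)
|Γ| = 68.5/217 = 0.316
VSWR = (1 + |Γ|)/(1 − |Γ|) = 1.32/0.684

VSWR ≈ 1.92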